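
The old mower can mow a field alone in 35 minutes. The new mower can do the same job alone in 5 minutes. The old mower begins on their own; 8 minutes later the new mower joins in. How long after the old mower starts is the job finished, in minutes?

In the first 8 minutes the old mower alone does 8/35 of the job, leaving 27/35.
Once everyone is working, combined rate: 1/35 + 1/5 = (1 + 7)/35 = 8/35 per minute.
Remaining 27/35 at 8/35 per minute takes 27/8 minutes.
Total from the start = 8 + 27/8 = 91/8 minutes.

91/8 minutes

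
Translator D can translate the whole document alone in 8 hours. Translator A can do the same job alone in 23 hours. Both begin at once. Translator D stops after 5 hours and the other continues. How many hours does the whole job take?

69/8 hours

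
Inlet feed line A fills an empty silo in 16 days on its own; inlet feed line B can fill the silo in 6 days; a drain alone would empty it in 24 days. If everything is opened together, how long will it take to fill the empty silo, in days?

Net rate = 1/16 + 1/6 − 1/24 = (3 + 8 − 2)/48 = 9/48 = 3/16 per day.
Filling time = 1 ÷ (3/16) = 16/3 days.

16/3 days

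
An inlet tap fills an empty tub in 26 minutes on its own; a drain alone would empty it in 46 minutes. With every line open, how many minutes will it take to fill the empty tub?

Net rate = 1/26 − 1/46 = (23 − 13)/598 = 10/598 = 5/299 per minute.
Filling time = 1 ÷ (5/299) = 299/5 minutes.

299/5 minutes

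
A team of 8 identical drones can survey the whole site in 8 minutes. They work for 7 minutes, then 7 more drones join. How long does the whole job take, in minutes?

One drone does 1/64 of the job per minute.
After 7 minutes with 8 drones, 7/8 is done (1/8 left).
With 15 drones the rate is 15/64, so the rest takes 1/8 ÷ 15/64 = 8/15 minutes.
Total = 7 + 8/15 = 113/15 minutes.

113/15 minutes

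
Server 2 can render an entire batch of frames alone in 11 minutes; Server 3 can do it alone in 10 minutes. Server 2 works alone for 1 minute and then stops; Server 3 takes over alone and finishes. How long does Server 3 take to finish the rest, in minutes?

100/11 minutes

In 1 minute Server 2 does 1/11 of the job, leaving 10/11.
Server 3 works at 1/10 per minute, so finishing takes 10/11 ÷ 1/10 = 100/11 minutes.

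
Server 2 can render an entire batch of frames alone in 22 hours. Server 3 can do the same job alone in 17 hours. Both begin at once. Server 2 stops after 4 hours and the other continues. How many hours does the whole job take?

153/11 hours

In the first 4 hours the combined rate is 39/374, so 78/187 of the job is done, leaving 109/187.
After server 2 leaves the rate is 1/17 per hour; the remaining 109/187 takes 109/11 hours.
Total = 4 + 109/11 = 153/11 hours.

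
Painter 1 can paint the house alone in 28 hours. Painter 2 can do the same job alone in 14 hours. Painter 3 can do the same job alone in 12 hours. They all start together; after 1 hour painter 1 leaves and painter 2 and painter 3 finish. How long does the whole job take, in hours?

81/13 hours

In the first 1 hour the combined rate is 4/21, so 4/21 of the job is done, leaving 17/21.
After painter 1 leaves the rate is 13/84 per hour; the remaining 17/21 takes 68/13 hours.
Total = 1 + 68/13 = 81/13 hours.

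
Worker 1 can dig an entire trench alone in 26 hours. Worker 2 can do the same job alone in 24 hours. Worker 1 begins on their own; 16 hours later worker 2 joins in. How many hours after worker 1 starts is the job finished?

104/5 hours

In the first 16 hours worker 1 alone does 16/26 = 8/13 of the job, leaving 5/13.
Once everyone is working, combined rate: 1/26 + 1/24 = (12 + 13)/312 = 25/312 per hour.
Remaining 5/13 at 25/312 per hour takes 24/5 hours.
Total from the start = 16 + 24/5 = 104/5 hours.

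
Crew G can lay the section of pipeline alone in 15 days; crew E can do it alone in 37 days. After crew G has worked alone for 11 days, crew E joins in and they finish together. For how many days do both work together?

37/13 days

In 11 days crew G does 11/15 of the job, leaving 4/15.
Crew G and crew E together work at 52/555 per day, so finishing takes 4/15 ÷ 52/555 = 37/13 days.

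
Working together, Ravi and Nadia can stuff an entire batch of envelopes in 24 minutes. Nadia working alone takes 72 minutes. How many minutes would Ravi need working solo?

36 minutes

Combined rate is 1/24 per minute.
Known contribution: 1/72 per minute.
So Ravi's rate is 1/24 − 1/72 = 1/36, meaning 36 minutes alone.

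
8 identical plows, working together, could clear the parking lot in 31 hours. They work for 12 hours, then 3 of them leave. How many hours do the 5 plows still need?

152/5 hours

One plow does 1/248 of the job per hour.
After 12 hours with 8 plows, 12/31 is done (19/31 left).
With 5 plows the rate is 5/248, so the rest takes 19/31 ÷ 5/248 = 152/5 hours.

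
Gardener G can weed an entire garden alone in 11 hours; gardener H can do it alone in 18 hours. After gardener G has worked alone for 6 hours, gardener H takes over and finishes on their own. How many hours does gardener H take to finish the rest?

In 6 hours gardener G does 6/11 of the job, leaving 5/11.
Gardener H works at 1/18 per hour, so finishing takes 5/11 ÷ 1/18 = 90/11 hours.

90/11 hours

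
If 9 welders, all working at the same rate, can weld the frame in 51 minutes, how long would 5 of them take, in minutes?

Total work is 9·51 = 459 welder-minutes.
With 5 welders: 459/5 minutes.

459/5 minutes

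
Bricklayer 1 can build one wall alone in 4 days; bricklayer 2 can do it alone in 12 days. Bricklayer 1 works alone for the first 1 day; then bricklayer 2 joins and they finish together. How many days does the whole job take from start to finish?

13/4 days

In 1 day bricklayer 1 does 1/4 of the job, leaving 3/4.
Bricklayer 1 and bricklayer 2 together work at 1/3 per day, so finishing takes 3/4 ÷ 1/3 = 9/4 days.
Total time = 1 + 9/4 = 13/4 days.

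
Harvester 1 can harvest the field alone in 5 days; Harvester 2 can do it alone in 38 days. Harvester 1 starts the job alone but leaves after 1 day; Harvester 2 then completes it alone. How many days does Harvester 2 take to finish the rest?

152/5 days

In 1 day Harvester 1 does 1/5 of the job, leaving 4/5.
Harvester 2 works at 1/38 per day, so finishing takes 4/5 ÷ 1/38 = 152/5 days.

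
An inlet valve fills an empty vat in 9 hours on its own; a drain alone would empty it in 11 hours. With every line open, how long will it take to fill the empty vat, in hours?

Net rate = 1/9 − 1/11 = (11 − 9)/99 = 2/99 per hour.
Filling time = 1 ÷ (2/99) = 99/2 hours.

99/2 hours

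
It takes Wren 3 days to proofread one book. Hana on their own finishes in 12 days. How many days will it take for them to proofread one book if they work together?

Combined rate: 1/3 + 1/12 = (4 + 1)/12 = 5/12 per day.
Time = 1 ÷ (5/12) = 12/5 days.

12/5 days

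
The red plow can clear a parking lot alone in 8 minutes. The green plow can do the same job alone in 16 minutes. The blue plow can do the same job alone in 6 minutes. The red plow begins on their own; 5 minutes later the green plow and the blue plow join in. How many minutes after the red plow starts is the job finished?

In the first 5 minutes the red plow alone does 5/8 of the job, leaving 3/8.
Once everyone is working, combined rate: 1/8 + 1/16 + 1/6 = (6 + 3 + 8)/48 = 17/48 per minute.
Remaining 3/8 at 17/48 per minute takes 18/17 minutes.
Total from the start = 5 + 18/17 = 103/17 minutes.

103/17 minutes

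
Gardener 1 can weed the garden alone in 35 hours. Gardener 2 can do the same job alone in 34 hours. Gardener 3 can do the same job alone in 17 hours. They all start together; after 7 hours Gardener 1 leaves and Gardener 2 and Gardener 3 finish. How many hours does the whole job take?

In the first 7 hours the combined rate is 139/1190, so 139/170 of the job is done, leaving 31/170.
After Gardener 1 leaves the rate is 3/34 per hour; the remaining 31/170 takes 31/15 hours.
Total = 7 + 31/15 = 136/15 hours.

136/15 hours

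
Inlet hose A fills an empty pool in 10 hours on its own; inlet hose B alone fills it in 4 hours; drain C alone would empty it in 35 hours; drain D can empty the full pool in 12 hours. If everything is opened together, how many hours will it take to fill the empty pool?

Net rate = 1/10 + 1/4 − 1/35 − 1/12 = (42 + 105 − 12 − 35)/420 = 100/420 = 5/21 per hour.
Filling time = 1 ÷ (5/21) = 21/5 hours.

21/5 hours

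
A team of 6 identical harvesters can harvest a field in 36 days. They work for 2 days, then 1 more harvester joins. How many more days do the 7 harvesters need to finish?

204/7 days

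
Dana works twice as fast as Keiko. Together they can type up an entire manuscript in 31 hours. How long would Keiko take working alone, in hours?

Let Keiko's rate be r; then Dana's rate is 2r, so together (2 + 1)r = 3r = 1/31.
Thus r = 1/93 per hour.
Keiko alone: 93 hours; Dana alone: 93/2 hours.

93 hours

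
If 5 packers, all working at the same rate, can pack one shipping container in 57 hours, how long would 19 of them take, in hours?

Total work is 5·57 = 285 packer-hours.
With 19 packers: 285/19 = 15 hours.

15 hours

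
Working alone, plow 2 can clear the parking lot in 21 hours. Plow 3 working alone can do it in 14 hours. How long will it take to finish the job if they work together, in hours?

42/5 hours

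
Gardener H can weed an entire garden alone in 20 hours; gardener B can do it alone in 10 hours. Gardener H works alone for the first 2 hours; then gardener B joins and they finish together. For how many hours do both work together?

6 hours

In 2 hours gardener H does 2/20 = 1/10 of the job, leaving 9/10.
Gardener H and gardener B together work at 3/20 per hour, so finishing takes 9/10 ÷ 3/20 = 6 hours.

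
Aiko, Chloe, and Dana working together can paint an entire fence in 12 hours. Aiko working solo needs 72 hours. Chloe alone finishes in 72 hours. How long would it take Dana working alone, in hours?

18 hours

Combined rate is 1/12 per hour.
Known contribution: 1/72 + 1/72 = (1 + 1)/72 = 2/72 = 1/36 per hour.
So Dana's rate is 1/12 − 1/36 = 1/18, meaning 18 hours alone.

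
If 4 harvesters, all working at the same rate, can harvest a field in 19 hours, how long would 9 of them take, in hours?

76/9 hours

Total work is 4·19 = 76 harvester-hours.
With 9 harvesters: 76/9 hours.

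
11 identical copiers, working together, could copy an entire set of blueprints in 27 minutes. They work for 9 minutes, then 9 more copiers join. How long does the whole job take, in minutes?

189/10 minutes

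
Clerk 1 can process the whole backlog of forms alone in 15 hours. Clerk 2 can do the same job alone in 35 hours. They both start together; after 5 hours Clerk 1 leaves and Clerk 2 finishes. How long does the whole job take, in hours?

In the first 5 hours the combined rate is 2/21, so 10/21 of the job is done, leaving 11/21.
After Clerk 1 leaves the rate is 1/35 per hour; the remaining 11/21 takes 55/3 hours.
Total = 5 + 55/3 = 70/3 hours.

70/3 hours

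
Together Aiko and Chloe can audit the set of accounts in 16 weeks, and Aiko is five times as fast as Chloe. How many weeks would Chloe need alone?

Let Chloe's rate be r; then Aiko's rate is 5r, so together (5 + 1)r = 6r = 1/16.
Thus r = 1/96 per week.
Chloe alone: 96 weeks; Aiko alone: 96/5 weeks.

96 weeks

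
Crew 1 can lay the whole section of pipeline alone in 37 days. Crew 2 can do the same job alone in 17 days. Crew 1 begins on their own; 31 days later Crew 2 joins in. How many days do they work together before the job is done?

In the first 31 days Crew 1 alone does 31/37 of the job, leaving 6/37.
Once everyone is working, combined rate: 1/37 + 1/17 = (17 + 37)/629 = 54/629 per day.
Remaining 6/37 at 54/629 per day takes 17/9 days.

17/9 days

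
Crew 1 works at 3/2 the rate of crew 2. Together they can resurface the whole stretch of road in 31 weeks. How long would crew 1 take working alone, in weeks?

155/3 weeks

Let crew 2's rate be r; then crew 1's rate is (3/2)r, so together (3/2 + 1)r = (5/2)r = 1/31.
Thus r = 2/155 per week.
Crew 2 alone: 155/2 weeks; crew 1 alone: 155/3 weeks.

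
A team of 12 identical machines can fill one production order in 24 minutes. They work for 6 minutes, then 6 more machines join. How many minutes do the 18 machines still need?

One machine does 1/288 of the job per minute.
After 6 minutes with 12 machines, 1/4 is done (3/4 left).
With 18 machines the rate is 18/288 = 1/16, so the rest takes 3/4 ÷ 1/16 = 12 minutes.

12 minutes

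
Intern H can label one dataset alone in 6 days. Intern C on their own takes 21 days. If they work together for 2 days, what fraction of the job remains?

4/7

Combined rate: 1/6 + 1/21 = (7 + 2)/42 = 9/42 = 3/14 per day.
In 2 days they complete 2·3/14 = 3/7 of the job.
So 4/7 remains.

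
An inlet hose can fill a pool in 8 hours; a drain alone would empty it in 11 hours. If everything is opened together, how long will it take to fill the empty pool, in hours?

88/3 hours

Net rate = 1/8 − 1/11 = (11 − 8)/88 = 3/88 per hour.
Filling time = 1 ÷ (3/88) = 88/3 hours.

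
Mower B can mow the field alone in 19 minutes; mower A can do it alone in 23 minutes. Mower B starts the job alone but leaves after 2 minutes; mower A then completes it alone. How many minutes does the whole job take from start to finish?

429/19 minutes

In 2 minutes mower B does 2/19 of the job, leaving 17/19.
Mower A works at 1/23 per minute, so finishing takes 17/19 ÷ 1/23 = 391/19 minutes.
Total time = 2 + 391/19 = 429/19 minutes.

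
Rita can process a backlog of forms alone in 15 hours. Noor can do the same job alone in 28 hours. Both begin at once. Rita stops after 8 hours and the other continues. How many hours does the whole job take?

196/15 hours

In the first 8 hours the combined rate is 43/420, so 86/105 of the job is done, leaving 19/105.
After Rita leaves the rate is 1/28 per hour; the remaining 19/105 takes 76/15 hours.
Total = 8 + 76/15 = 196/15 hours.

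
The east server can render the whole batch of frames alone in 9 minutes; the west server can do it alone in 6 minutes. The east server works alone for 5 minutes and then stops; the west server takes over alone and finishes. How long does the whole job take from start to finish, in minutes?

In 5 minutes the east server does 5/9 of the job, leaving 4/9.
The west server works at 1/6 per minute, so finishing takes 4/9 ÷ 1/6 = 8/3 minutes.
Total time = 5 + 8/3 = 23/3 minutes.

23/3 minutes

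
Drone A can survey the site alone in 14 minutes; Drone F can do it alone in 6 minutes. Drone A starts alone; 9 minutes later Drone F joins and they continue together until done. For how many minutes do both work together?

3/2 minutes

In 9 minutes Drone A does 9/14 of the job, leaving 5/14.
Drone A and Drone F together work at 5/21 per minute, so finishing takes 5/14 ÷ 5/21 = 3/2 minutes.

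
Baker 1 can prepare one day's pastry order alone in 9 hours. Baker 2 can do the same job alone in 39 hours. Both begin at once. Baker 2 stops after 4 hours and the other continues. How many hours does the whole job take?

105/13 hours

In the first 4 hours the combined rate is 16/117, so 64/117 of the job is done, leaving 53/117.
After Baker 2 leaves the rate is 1/9 per hour; the remaining 53/117 takes 53/13 hours.
Total = 4 + 53/13 = 105/13 hours.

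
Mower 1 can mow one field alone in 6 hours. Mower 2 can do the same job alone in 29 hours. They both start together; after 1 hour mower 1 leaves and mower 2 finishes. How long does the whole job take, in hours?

145/6 hours

In the first 1 hour the combined rate is 35/174, so 35/174 of the job is done, leaving 139/174.
After mower 1 leaves the rate is 1/29 per hour; the remaining 139/174 takes 139/6 hours.
Total = 1 + 139/6 = 145/6 hours.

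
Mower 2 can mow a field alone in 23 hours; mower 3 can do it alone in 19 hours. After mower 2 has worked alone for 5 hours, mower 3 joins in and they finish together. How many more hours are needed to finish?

57/7 hours

In 5 hours mower 2 does 5/23 of the job, leaving 18/23.
Mower 2 and mower 3 together work at 42/437 per hour, so finishing takes 18/23 ÷ 42/437 = 57/7 hours.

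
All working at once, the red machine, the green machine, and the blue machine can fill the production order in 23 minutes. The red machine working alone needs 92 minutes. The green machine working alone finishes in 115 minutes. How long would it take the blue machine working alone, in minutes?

460/11 minutes

Combined rate is 1/23 per minute.
Known contribution: 1/92 + 1/115 = (5 + 4)/460 = 9/460 per minute.
So the blue machine's rate is 1/23 − 9/460 = 11/460, meaning 460/11 minutes alone.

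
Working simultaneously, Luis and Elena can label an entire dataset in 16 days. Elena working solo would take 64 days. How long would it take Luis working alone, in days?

64/3 days

Combined rate is 1/16 per day.
Known contribution: 1/64 per day.
So Luis's rate is 1/16 − 1/64 = 3/64, meaning 64/3 days alone.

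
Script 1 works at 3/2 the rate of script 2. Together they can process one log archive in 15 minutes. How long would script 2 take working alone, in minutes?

75/2 minutes

Let script 2's rate be r; then script 1's rate is (3/2)r, so together (3/2 + 1)r = (5/2)r = 1/15.
Thus r = 2/75 per minute.
Script 2 alone: 75/2 minutes; script 1 alone: 25 minutes.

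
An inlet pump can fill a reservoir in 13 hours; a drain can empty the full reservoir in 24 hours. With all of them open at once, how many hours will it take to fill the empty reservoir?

312/11 hours

Net rate = 1/13 − 1/24 = (24 − 13)/312 = 11/312 per hour.
Filling time = 1 ÷ (11/312) = 312/11 hours.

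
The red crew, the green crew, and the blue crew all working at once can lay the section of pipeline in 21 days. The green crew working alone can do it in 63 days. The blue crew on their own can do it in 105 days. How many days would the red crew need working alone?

45 days

Combined rate is 1/21 per day.
Known contribution: 1/63 + 1/105 = (5 + 3)/315 = 8/315 per day.
So the red crew's rate is 1/21 − 8/315 = 1/45, meaning 45 days alone.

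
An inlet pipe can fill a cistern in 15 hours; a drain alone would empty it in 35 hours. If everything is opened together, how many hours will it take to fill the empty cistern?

Net rate = 1/15 − 1/35 = (7 − 3)/105 = 4/105 per hour.
Filling time = 1 ÷ (4/105) = 105/4 hours.

105/4 hours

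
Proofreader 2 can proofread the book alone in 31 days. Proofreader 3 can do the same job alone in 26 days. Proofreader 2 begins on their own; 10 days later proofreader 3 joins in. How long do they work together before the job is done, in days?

182/19 days

In the first 10 days proofreader 2 alone does 10/31 of the job, leaving 21/31.
Once everyone is working, combined rate: 1/31 + 1/26 = (26 + 31)/806 = 57/806 per day.
Remaining 21/31 at 57/806 per day takes 182/19 days.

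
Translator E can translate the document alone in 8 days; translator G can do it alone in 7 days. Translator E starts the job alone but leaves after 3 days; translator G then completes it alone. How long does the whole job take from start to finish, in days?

In 3 days translator E does 3/8 of the job, leaving 5/8.
Translator G works at 1/7 per day, so finishing takes 5/8 ÷ 1/7 = 35/8 days.
Total time = 3 + 35/8 = 59/8 days.

59/8 days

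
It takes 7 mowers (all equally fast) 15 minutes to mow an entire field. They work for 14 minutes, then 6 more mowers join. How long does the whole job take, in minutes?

One mower does 1/105 of the job per minute.
After 14 minutes with 7 mowers, 14/15 is done (1/15 left).
With 13 mowers the rate is 13/105, so the rest takes 1/15 ÷ 13/105 = 7/13 minutes.
Total = 14 + 7/13 = 189/13 minutes.

189/13 minutes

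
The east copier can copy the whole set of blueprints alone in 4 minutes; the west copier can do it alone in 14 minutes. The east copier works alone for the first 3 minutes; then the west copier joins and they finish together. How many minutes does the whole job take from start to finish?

34/9 minutes

In 3 minutes the east copier does 3/4 of the job, leaving 1/4.
The east copier and the west copier together work at 9/28 per minute, so finishing takes 1/4 ÷ 9/28 = 7/9 minutes.
Total time = 3 + 7/9 = 34/9 minutes.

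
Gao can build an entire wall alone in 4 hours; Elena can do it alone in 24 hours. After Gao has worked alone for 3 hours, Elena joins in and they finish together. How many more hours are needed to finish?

In 3 hours Gao does 3/4 of the job, leaving 1/4.
Gao and Elena together work at 7/24 per hour, so finishing takes 1/4 ÷ 7/24 = 6/7 hours.

6/7 hours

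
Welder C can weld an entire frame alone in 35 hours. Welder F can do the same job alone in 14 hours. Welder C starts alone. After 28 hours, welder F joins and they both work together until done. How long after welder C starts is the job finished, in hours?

In the first 28 hours welder C alone does 28/35 = 4/5 of the job, leaving 1/5.
Once everyone is working, combined rate: 1/35 + 1/14 = (2 + 5)/70 = 7/70 = 1/10 per hour.
Remaining 1/5 at 1/10 per hour takes 2 hours.
Total from the start = 28 + 2 = 30 hours.

30 hours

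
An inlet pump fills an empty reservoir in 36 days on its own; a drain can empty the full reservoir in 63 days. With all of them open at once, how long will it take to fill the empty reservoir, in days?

84 days

Net rate = 1/36 − 1/63 = (7 − 4)/252 = 3/252 = 1/84 per day.
Filling time = 1 ÷ (1/84) = 84 days.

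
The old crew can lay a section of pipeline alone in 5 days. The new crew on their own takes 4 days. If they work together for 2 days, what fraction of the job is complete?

Combined rate: 1/5 + 1/4 = (4 + 5)/20 = 9/20 per day.
In 2 days they complete 2·9/20 = 9/10 of the job.

9/10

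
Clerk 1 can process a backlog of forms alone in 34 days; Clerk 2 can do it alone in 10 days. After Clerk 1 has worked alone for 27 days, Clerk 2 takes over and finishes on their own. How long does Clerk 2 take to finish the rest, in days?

35/17 days

In 27 days Clerk 1 does 27/34 of the job, leaving 7/34.
Clerk 2 works at 1/10 per day, so finishing takes 7/34 ÷ 1/10 = 35/17 days.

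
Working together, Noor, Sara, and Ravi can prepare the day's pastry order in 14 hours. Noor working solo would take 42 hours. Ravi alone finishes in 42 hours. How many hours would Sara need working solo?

42 hours

Combined rate is 1/14 per hour.
Known contribution: 1/42 + 1/42 = (1 + 1)/42 = 2/42 = 1/21 per hour.
So Sara's rate is 1/14 − 1/21 = 1/42, meaning 42 hours alone.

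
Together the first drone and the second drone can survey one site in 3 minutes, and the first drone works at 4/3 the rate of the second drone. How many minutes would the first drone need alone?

Let the second drone's rate be r; then the first drone's rate is (4/3)r, so together (4/3 + 1)r = (7/3)r = 1/3.
Thus r = 1/7 per minute.
The second drone alone: 7 minutes; the first drone alone: 21/4 minutes.

21/4 minutes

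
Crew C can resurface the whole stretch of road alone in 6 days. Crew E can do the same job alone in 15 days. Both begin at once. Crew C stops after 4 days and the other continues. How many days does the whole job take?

5 days

In the first 4 days the combined rate is 7/30, so 14/15 of the job is done, leaving 1/15.
After Crew C leaves the rate is 1/15 per day; the remaining 1/15 takes 1 day.
Total = 4 + 1 = 5 days.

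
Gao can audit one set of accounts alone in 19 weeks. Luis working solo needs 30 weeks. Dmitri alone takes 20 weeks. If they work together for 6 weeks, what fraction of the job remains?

Combined rate: 1/19 + 1/30 + 1/20 = (60 + 38 + 57)/1140 = 155/1140 = 31/228 per week.
In 6 weeks they complete 6·31/228 = 31/38 of the job.
So 7/38 remains.

7/38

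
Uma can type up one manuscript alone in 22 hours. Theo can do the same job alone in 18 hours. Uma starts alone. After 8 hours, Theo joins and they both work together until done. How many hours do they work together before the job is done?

In the first 8 hours Uma alone does 8/22 = 4/11 of the job, leaving 7/11.
Once everyone is working, combined rate: 1/22 + 1/18 = (9 + 11)/198 = 20/198 = 10/99 per hour.
Remaining 7/11 at 10/99 per hour takes 63/10 hours.

63/10 hours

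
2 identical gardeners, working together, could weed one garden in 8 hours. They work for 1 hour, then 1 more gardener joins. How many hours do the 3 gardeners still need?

One gardener does 1/16 of the job per hour.
After 1 hour with 2 gardeners, 1/8 is done (7/8 left).
With 3 gardeners the rate is 3/16, so the rest takes 7/8 ÷ 3/16 = 14/3 hours.

14/3 hours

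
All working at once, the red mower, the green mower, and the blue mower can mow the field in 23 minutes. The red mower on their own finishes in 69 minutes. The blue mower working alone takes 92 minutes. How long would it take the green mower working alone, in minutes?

Combined rate is 1/23 per minute.
Known contribution: 1/69 + 1/92 = (4 + 3)/276 = 7/276 per minute.
So the green mower's rate is 1/23 − 7/276 = 5/276, meaning 276/5 minutes alone.

276/5 minutes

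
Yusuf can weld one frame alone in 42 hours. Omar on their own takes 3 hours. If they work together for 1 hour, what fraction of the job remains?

9/14

Combined rate: 1/42 + 1/3 = (1 + 14)/42 = 15/42 = 5/14 per hour.
In 1 hour they complete 1·5/14 = 5/14 of the job.
So 9/14 remains.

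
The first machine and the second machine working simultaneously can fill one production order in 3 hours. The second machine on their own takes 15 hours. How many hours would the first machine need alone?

Combined rate is 1/3 per hour.
Known contribution: 1/15 per hour.
So the first machine's rate is 1/3 − 1/15 = 4/15, meaning 15/4 hours alone.

15/4 hours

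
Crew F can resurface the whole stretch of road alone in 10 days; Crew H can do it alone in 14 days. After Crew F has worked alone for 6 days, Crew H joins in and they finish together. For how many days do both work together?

In 6 days Crew F does 6/10 = 3/5 of the job, leaving 2/5.
Crew F and Crew H together work at 6/35 per day, so finishing takes 2/5 ÷ 6/35 = 7/3 days.

7/3 days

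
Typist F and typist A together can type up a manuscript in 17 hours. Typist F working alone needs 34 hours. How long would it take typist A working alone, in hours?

Combined rate is 1/17 per hour.
Known contribution: 1/34 per hour.
So typist A's rate is 1/17 − 1/34 = 1/34, meaning 34 hours alone.

34 hours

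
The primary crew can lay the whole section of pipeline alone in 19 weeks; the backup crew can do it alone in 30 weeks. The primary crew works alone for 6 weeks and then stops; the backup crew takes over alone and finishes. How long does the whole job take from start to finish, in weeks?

In 6 weeks the primary crew does 6/19 of the job, leaving 13/19.
The backup crew works at 1/30 per week, so finishing takes 13/19 ÷ 1/30 = 390/19 weeks.
Total time = 6 + 390/19 = 504/19 weeks.

504/19 weeks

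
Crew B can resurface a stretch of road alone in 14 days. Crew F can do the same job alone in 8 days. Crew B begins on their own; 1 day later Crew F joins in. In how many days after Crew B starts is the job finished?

In the first 1 day Crew B alone does 1/14 of the job, leaving 13/14.
Once everyone is working, combined rate: 1/14 + 1/8 = (4 + 7)/56 = 11/56 per day.
Remaining 13/14 at 11/56 per day takes 52/11 days.
Total from the start = 1 + 52/11 = 63/11 days.

63/11 days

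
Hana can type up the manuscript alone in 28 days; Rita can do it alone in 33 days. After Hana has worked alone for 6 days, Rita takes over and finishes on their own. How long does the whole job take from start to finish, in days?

447/14 days

In 6 days Hana does 6/28 = 3/14 of the job, leaving 11/14.
Rita works at 1/33 per day, so finishing takes 11/14 ÷ 1/33 = 363/14 days.
Total time = 6 + 363/14 = 447/14 days.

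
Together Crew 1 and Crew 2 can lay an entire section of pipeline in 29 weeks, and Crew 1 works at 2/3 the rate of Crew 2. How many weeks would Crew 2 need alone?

Let Crew 2's rate be r; then Crew 1's rate is (2/3)r, so together (2/3 + 1)r = (5/3)r = 1/29.
Thus r = 3/145 per week.
Crew 2 alone: 145/3 weeks; Crew 1 alone: 145/2 weeks.

145/3 weeks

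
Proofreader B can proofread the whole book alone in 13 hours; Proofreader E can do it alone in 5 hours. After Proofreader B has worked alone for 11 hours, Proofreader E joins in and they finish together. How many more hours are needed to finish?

5/9 hours

In 11 hours Proofreader B does 11/13 of the job, leaving 2/13.
Proofreader B and Proofreader E together work at 18/65 per hour, so finishing takes 2/13 ÷ 18/65 = 5/9 hours.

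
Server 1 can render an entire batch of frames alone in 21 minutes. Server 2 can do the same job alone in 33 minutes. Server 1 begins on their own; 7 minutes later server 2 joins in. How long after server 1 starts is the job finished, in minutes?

In the first 7 minutes server 1 alone does 7/21 = 1/3 of the job, leaving 2/3.
Once everyone is working, combined rate: 1/21 + 1/33 = (11 + 7)/231 = 18/231 = 6/77 per minute.
Remaining 2/3 at 6/77 per minute takes 77/9 minutes.
Total from the start = 7 + 77/9 = 140/9 minutes.

140/9 minutes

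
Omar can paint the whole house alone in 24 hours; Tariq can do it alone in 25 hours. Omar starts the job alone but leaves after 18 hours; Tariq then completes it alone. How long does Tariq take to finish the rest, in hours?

25/4 hours

In 18 hours Omar does 18/24 = 3/4 of the job, leaving 1/4.
Tariq works at 1/25 per hour, so finishing takes 1/4 ÷ 1/25 = 25/4 hours.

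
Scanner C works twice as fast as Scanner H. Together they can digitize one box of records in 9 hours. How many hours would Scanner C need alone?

27/2 hours

Let Scanner H's rate be r; then Scanner C's rate is 2r, so together (2 + 1)r = 3r = 1/9.
Thus r = 1/27 per hour.
Scanner H alone: 27 hours; Scanner C alone: 27/2 hours.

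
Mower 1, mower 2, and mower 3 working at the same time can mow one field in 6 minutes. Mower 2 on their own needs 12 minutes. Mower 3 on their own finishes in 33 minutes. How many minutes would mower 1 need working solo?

132/7 minutes

Combined rate is 1/6 per minute.
Known contribution: 1/12 + 1/33 = (11 + 4)/132 = 15/132 = 5/44 per minute.
So mower 1's rate is 1/6 − 5/44 = 7/132, meaning 132/7 minutes alone.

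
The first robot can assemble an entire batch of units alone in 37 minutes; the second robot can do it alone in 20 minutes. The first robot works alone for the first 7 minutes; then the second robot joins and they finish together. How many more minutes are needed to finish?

200/19 minutes

In 7 minutes the first robot does 7/37 of the job, leaving 30/37.
The first robot and the second robot together work at 57/740 per minute, so finishing takes 30/37 ÷ 57/740 = 200/19 minutes.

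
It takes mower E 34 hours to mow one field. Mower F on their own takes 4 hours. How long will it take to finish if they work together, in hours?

With two workers the combined time is the product over the sum: 34·4/(34+4) = 136/38 = 68/19 hours.

68/19 hours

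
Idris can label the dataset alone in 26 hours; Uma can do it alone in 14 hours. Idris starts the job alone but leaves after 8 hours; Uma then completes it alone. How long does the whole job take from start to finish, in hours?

230/13 hours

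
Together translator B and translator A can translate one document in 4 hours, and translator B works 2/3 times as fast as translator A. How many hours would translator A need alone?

20/3 hours

Let translator A's rate be r; then translator B's rate is (2/3)r, so together (2/3 + 1)r = (5/3)r = 1/4.
Thus r = 3/20 per hour.
Translator A alone: 20/3 hours; translator B alone: 10 hours.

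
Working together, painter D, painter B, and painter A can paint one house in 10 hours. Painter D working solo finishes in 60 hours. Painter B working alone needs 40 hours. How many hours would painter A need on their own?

Combined rate is 1/10 per hour.
Known contribution: 1/60 + 1/40 = (2 + 3)/120 = 5/120 = 1/24 per hour.
So painter A's rate is 1/10 − 1/24 = 7/120, meaning 120/7 hours alone.

120/7 hours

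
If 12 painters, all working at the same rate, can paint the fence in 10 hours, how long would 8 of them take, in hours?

15 hours

Total work is 12·10 = 120 painter-hours.
With 8 painters: 120/8 = 15 hours.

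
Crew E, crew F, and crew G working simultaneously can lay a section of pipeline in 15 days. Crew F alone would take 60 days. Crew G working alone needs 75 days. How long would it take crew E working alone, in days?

Combined rate is 1/15 per day.
Known contribution: 1/60 + 1/75 = (5 + 4)/300 = 9/300 = 3/100 per day.
So crew E's rate is 1/15 − 3/100 = 11/300, meaning 300/11 days alone.

300/11 days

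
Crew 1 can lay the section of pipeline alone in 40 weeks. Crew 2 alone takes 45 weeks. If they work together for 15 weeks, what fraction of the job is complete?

Combined rate: 1/40 + 1/45 = (9 + 8)/360 = 17/360 per week.
In 15 weeks they complete 15·17/360 = 17/24 of the job.

17/24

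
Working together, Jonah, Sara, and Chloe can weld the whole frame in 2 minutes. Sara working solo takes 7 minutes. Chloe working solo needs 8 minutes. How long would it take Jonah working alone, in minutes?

56/13 minutes

Combined rate is 1/2 per minute.
Known contribution: 1/7 + 1/8 = (8 + 7)/56 = 15/56 per minute.
So Jonah's rate is 1/2 − 15/56 = 13/56, meaning 56/13 minutes alone.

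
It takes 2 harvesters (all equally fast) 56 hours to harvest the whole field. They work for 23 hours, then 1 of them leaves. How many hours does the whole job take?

89 hours

One harvester does 1/112 of the job per hour.
After 23 hours with 2 harvesters, 23/56 is done (33/56 left).
With 1 harvester the rate is 1/112, so the rest takes 33/56 ÷ 1/112 = 66 hours.
Total = 23 + 66 = 89 hours.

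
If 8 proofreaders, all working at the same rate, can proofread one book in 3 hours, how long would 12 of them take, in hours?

2 hours

Total work is 8·3 = 24 proofreader-hours.
With 12 proofreaders: 24/12 = 2 hours.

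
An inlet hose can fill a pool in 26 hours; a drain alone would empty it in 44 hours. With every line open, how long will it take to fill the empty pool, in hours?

Net rate = 1/26 − 1/44 = (22 − 13)/572 = 9/572 per hour.
Filling time = 1 ÷ (9/572) = 572/9 hours.

572/9 hours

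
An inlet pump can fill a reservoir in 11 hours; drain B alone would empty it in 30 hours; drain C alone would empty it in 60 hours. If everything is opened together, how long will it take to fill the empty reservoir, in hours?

Net rate = 1/11 − 1/30 − 1/60 = (60 − 22 − 11)/660 = 27/660 = 9/220 per hour.
Filling time = 1 ÷ (9/220) = 220/9 hours.

220/9 hours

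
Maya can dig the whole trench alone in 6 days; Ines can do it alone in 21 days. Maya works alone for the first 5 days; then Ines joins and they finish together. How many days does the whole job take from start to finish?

In 5 days Maya does 5/6 of the job, leaving 1/6.
Maya and Ines together work at 3/14 per day, so finishing takes 1/6 ÷ 3/14 = 7/9 days.
Total time = 5 + 7/9 = 52/9 days.

52/9 days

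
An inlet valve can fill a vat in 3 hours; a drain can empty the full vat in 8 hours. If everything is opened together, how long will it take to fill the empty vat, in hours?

Net rate = 1/3 − 1/8 = (8 − 3)/24 = 5/24 per hour.
Filling time = 1 ÷ (5/24) = 24/5 hours.

24/5 hours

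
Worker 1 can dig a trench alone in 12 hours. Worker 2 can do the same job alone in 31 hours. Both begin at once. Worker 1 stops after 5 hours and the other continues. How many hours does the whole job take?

217/12 hours

In the first 5 hours the combined rate is 43/372, so 215/372 of the job is done, leaving 157/372.
After Worker 1 leaves the rate is 1/31 per hour; the remaining 157/372 takes 157/12 hours.
Total = 5 + 157/12 = 217/12 hours.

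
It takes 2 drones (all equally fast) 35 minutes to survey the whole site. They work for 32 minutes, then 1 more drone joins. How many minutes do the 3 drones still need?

2 minutes

One drone does 1/70 of the job per minute.
After 32 minutes with 2 drones, 32/35 is done (3/35 left).
With 3 drones the rate is 3/70, so the rest takes 3/35 ÷ 3/70 = 2 minutes.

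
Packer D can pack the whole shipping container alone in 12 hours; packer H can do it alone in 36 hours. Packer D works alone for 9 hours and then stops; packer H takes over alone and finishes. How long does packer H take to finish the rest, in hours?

In 9 hours packer D does 9/12 = 3/4 of the job, leaving 1/4.
Packer H works at 1/36 per hour, so finishing takes 1/4 ÷ 1/36 = 9 hours.

9 hours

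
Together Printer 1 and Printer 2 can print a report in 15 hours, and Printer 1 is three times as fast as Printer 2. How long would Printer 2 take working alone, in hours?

Let Printer 2's rate be r; then Printer 1's rate is 3r, so together (3 + 1)r = 4r = 1/15.
Thus r = 1/60 per hour.
Printer 2 alone: 60 hours; Printer 1 alone: 20 hours.

60 hours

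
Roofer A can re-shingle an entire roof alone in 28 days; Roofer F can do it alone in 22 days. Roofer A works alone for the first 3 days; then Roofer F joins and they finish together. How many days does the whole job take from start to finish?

In 3 days Roofer A does 3/28 of the job, leaving 25/28.
Roofer A and Roofer F together work at 25/308 per day, so finishing takes 25/28 ÷ 25/308 = 11 days.
Total time = 3 + 11 = 14 days.

14 days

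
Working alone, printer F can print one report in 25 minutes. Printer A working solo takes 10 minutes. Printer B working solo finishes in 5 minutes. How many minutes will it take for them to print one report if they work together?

50/17 minutes

Combined rate: 1/25 + 1/10 + 1/5 = (2 + 5 + 10)/50 = 17/50 per minute.
Time = 1 ÷ (17/50) = 50/17 minutes.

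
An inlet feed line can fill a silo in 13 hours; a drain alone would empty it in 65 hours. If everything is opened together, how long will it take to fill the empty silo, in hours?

65/4 hours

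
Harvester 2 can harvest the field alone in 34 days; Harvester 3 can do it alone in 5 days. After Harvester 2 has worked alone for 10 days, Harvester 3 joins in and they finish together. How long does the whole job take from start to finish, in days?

170/13 days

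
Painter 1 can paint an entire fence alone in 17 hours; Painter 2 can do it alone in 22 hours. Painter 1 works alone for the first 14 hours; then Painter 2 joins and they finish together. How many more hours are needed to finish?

In 14 hours Painter 1 does 14/17 of the job, leaving 3/17.
Painter 1 and Painter 2 together work at 39/374 per hour, so finishing takes 3/17 ÷ 39/374 = 22/13 hours.

22/13 hours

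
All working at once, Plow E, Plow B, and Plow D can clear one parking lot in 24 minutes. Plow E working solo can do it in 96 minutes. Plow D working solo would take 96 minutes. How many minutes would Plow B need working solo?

48 minutes

Combined rate is 1/24 per minute.
Known contribution: 1/96 + 1/96 = (1 + 1)/96 = 2/96 = 1/48 per minute.
So Plow B's rate is 1/24 − 1/48 = 1/48, meaning 48 minutes alone.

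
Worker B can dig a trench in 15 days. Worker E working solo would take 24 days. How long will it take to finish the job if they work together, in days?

120/13 days

With two workers the combined time is the product over the sum: 15·24/(15+24) = 360/39 = 120/13 days.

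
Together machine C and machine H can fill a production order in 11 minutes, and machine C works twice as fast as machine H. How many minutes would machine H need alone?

Let machine H's rate be r; then machine C's rate is 2r, so together (2 + 1)r = 3r = 1/11.
Thus r = 1/33 per minute.
Machine H alone: 33 minutes; machine C alone: 33/2 minutes.

33 minutes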